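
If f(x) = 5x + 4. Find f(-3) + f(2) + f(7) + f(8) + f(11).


145


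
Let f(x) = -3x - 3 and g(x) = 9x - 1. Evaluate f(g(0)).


g(0) = -1
f(-1) = 0

0


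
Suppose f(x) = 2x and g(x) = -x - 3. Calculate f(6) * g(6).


f(6) = 12
g(6) = -9
Product = -108

-108


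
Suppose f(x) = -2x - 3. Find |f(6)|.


f(6) = -15
|-15| = 15

15


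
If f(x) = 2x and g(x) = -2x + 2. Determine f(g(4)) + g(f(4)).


f(g(4)) = -12
g(f(4)) = -14
Sum = -26

-26


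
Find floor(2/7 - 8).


-8


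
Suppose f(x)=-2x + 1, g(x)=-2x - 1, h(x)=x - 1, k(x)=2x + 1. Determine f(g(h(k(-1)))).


k(-1) = -1
h(-1) = -2
g(-2) = 3
f(3) = -5

-5


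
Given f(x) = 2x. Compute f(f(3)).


f(3) = 6
f(6) = 12

12


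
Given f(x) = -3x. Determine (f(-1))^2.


f(-1) = 3
(3)^2 = 9

9


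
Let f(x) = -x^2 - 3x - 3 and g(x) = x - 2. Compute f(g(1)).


-1


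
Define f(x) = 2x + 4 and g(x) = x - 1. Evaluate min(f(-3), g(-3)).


f(-3) = -2
g(-3) = -4
min = -4

-4


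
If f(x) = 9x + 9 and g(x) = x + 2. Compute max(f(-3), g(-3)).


f(-3) = -18
g(-3) = -1
max = -1

-1


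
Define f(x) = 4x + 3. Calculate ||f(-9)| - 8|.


f(-9) = -33
|-33| = 33
|33 - 8| = 25

25


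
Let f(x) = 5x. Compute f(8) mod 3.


f(8) = 40
40 mod 3 = 1

1


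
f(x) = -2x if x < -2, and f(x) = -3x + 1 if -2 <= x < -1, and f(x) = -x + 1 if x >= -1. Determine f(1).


1 satisfies x >= -1
f(1) = 0

0


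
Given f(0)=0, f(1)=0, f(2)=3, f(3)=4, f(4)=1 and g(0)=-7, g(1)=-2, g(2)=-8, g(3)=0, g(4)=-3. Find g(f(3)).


-3


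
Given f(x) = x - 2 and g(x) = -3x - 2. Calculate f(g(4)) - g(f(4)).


f(g(4)) = -16
g(f(4)) = -8
Difference = -8

-8


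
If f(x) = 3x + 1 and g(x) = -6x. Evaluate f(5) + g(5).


f(5) = 16
g(5) = -30
Sum = -14

-14


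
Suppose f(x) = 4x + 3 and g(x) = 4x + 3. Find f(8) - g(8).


f(8) = 35
g(8) = 35
Difference = 0

0


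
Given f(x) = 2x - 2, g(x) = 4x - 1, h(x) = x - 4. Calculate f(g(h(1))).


h(1) = -3
g(-3) = -13
f(-13) = -28

-28


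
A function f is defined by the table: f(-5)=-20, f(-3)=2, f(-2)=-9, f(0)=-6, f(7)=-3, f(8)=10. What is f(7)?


-3


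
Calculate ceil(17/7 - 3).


17/7 = 2.4286
2.4286 - 3 = -0.5714
ceil(-0.5714) = 0

0


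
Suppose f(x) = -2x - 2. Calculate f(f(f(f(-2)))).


-22


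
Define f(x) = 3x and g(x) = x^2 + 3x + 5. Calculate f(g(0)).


g(0) = 5
f(5) = 15

15


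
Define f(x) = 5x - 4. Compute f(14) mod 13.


f(14) = 66
66 mod 13 = 1

1


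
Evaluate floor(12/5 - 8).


12/5 = 2.4
2.4 - 8 = -5.6
floor(-5.6) = -6

-6


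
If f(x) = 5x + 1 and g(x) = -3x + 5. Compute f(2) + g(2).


f(2) = 11
g(2) = -1
Sum = 10

10


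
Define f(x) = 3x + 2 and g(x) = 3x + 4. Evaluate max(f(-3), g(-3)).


f(-3) = -7
g(-3) = -5
max = -5

-5


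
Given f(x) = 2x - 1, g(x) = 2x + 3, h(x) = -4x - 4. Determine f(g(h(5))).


h(5) = -24
g(-24) = -45
f(-45) = -91

-91


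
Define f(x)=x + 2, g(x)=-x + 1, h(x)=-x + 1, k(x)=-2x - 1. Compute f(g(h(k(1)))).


k(1) = -3
h(-3) = 4
g(4) = -3
f(-3) = -1

-1


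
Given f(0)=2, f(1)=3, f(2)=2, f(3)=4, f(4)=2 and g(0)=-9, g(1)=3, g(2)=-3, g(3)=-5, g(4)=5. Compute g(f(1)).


f(1) = 3
g(3) = -5

-5


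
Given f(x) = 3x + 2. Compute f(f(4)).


f(4) = 14
f(14) = 44

44


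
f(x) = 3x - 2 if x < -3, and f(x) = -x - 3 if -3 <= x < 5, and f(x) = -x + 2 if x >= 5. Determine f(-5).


-5 satisfies x < -3
f(-5) = -17

-17


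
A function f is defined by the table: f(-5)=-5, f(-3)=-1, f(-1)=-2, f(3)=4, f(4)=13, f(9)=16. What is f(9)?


Reading from the table at x = 9

16


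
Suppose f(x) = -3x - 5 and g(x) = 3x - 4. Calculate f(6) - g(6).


f(6) = -23
g(6) = 14
Difference = -37

-37


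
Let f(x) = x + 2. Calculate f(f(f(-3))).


f(-3) = -1
f(-1) = 1
f(1) = 3

3


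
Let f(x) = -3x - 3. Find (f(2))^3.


f(2) = -9
(-9)^3 = -729

-729


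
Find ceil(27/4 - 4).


27/4 = 6.75
6.75 - 4 = 2.75
ceil(2.75) = 3

3


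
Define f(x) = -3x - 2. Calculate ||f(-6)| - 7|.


f(-6) = 16
|16| = 16
|16 - 7| = 9

9


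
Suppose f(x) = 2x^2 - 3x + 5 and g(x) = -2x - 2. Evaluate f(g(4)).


g(4) = -10
f(-10) = 2*(-10)^2 - 3*(-10) + 5 = 235

235


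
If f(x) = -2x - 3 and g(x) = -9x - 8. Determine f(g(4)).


g(4) = -44
f(-44) = 85

85


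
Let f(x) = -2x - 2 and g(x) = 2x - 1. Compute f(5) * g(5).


f(5) = -12
g(5) = 9
Product = -108

-108


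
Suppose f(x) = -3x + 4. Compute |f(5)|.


11


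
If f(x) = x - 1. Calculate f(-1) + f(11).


f(-1) = -2
f(11) = 10
Sum = 8

8


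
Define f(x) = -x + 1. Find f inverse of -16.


Solve -x + 1 = -16
x = (-16 - 1) / (-1) = 17

17


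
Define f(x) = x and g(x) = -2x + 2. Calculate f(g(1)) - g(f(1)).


f(g(1)) = 0
g(f(1)) = 0
Difference = 0

0


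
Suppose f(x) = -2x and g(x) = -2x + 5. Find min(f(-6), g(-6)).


f(-6) = 12
g(-6) = 17
min = 12

12


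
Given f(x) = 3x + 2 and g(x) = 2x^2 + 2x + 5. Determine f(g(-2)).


g(-2) = 9
f(9) = 29

29


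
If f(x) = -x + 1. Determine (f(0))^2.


f(0) = 1
(1)^2 = 1

1


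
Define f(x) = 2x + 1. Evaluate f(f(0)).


3


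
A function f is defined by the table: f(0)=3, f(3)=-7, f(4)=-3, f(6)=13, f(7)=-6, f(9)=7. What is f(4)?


Reading from the table at x = 4

-3


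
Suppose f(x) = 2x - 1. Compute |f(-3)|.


f(-3) = -7
|-7| = 7

7


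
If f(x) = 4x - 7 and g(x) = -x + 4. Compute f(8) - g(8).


f(8) = 25
g(8) = -4
Difference = 29

29


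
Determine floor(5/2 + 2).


5/2 = 2.5
2.5 + 2 = 4.5
floor(4.5) = 4

4


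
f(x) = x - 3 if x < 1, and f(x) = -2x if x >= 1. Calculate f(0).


-3


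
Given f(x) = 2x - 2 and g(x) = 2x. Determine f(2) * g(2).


8


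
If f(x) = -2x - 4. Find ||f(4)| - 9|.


f(4) = -12
|-12| = 12
|12 - 9| = 3

3


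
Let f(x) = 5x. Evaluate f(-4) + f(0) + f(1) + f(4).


f(-4) = -20
f(0) = 0
f(1) = 5
f(4) = 20
Sum = 5

5


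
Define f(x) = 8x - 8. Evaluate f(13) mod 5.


f(13) = 96
96 mod 5 = 1

1


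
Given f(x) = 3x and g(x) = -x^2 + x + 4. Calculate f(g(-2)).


g(-2) = -2
f(-2) = -6

-6


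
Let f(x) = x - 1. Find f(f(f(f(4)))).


0


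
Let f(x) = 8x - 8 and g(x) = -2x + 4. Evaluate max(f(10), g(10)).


f(10) = 72
g(10) = -16
max = 72

72


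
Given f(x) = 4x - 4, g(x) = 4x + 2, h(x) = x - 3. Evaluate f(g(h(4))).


h(4) = 1
g(1) = 6
f(6) = 20

20


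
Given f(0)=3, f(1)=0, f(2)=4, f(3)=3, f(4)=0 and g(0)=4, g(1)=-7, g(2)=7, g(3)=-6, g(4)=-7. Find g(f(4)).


f(4) = 0
g(0) = 4

4


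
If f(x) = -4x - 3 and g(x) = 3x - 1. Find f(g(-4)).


49


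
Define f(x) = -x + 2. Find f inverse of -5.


Solve -x + 2 = -5
x = (-5 - 2) / (-1) = 7

7


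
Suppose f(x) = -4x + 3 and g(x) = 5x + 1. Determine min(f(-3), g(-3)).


f(-3) = 15
g(-3) = -14
min = -14

-14


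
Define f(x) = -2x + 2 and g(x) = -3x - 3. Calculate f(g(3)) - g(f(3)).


17


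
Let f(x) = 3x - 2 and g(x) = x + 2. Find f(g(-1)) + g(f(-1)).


-2


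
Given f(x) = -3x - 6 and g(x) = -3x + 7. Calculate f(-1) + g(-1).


f(-1) = -3
g(-1) = 10
Sum = 7

7


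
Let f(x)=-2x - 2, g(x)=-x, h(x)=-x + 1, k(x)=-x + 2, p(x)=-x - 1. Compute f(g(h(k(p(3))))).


-12


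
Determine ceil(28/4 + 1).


28/4 = 7
7 + 1 = 8
ceil(8) = 8

8


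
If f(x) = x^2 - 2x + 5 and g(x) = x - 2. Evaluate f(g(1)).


g(1) = -1
f(-1) = 1*(-1)^2 - 2*(-1) + 5 = 8

8


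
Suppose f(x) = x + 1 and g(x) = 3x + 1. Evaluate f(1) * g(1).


8


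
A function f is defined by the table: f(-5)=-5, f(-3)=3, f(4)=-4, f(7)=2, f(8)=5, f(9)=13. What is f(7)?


Reading from the table at x = 7

2


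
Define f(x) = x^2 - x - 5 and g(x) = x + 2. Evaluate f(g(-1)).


g(-1) = 1
f(1) = 1*(1)^2 - 1*(1) - 5 = -5

-5


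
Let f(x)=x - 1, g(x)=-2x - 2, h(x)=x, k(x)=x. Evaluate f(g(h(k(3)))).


-9


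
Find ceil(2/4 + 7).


8


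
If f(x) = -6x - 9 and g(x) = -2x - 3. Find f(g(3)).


45


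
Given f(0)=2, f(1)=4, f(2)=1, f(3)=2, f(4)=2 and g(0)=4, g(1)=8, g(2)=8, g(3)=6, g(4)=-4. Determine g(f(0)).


8


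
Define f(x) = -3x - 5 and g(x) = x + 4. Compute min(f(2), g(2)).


-11


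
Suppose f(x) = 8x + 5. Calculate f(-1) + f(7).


58


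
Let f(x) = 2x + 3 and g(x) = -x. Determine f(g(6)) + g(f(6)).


f(g(6)) = -9
g(f(6)) = -15
Sum = -24

-24


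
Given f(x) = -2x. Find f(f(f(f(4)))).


64


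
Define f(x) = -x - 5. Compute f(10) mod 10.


f(10) = -15
-15 mod 10 = 5

5


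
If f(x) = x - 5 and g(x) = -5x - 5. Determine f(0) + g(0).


f(0) = -5
g(0) = -5
Sum = -10

-10


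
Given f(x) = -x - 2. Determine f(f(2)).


2


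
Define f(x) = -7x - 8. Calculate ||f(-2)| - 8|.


f(-2) = 6
|6| = 6
|6 - 8| = 2

2


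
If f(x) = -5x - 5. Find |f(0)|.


f(0) = -5
|-5| = 5

5


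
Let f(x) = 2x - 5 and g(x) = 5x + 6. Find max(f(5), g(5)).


31


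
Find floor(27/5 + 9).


27/5 = 5.4
5.4 + 9 = 14.4
floor(14.4) = 14

14


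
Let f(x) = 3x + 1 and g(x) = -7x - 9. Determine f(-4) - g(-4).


f(-4) = -11
g(-4) = 19
Difference = -30

-30


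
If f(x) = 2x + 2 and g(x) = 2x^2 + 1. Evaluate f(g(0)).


g(0) = 1
f(1) = 4

4


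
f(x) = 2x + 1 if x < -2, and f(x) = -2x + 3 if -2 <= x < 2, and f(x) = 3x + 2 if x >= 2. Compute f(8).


8 satisfies x >= 2
f(8) = 26

26


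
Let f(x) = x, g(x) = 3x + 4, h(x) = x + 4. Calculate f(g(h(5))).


h(5) = 9
g(9) = 31
f(31) = 31

31


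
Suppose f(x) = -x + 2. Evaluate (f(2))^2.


f(2) = 0
(0)^2 = 0

0


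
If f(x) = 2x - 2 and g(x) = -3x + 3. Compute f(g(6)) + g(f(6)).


f(g(6)) = -32
g(f(6)) = -27
Sum = -59

-59


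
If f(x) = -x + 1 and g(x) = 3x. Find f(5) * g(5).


f(5) = -4
g(5) = 15
Product = -60

-60


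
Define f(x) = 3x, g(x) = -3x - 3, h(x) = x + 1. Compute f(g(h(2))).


h(2) = 3
g(3) = -12
f(-12) = -36

-36


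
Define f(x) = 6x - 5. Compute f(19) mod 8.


5


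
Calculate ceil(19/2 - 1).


19/2 = 9.5
9.5 - 1 = 8.5
ceil(8.5) = 9

9


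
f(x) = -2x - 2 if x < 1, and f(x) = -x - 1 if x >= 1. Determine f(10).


10 satisfies x >= 1
f(10) = -11

-11


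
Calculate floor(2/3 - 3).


2/3 = 0.6667
0.6667 - 3 = -2.3333
floor(-2.3333) = -3

-3


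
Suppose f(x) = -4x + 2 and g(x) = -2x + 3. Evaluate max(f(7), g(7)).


f(7) = -26
g(7) = -11
max = -11

-11


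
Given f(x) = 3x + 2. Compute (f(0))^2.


f(0) = 2
(2)^2 = 4

4


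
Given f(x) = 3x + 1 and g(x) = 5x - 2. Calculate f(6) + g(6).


f(6) = 19
g(6) = 28
Sum = 47

47


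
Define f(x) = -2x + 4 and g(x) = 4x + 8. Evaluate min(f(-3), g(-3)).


f(-3) = 10
g(-3) = -4
min = -4

-4


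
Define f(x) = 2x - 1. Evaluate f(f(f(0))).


f(0) = -1
f(-1) = -3
f(-3) = -7

-7


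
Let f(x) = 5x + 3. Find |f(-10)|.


f(-10) = -47
|-47| = 47

47


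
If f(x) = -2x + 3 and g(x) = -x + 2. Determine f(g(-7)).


g(-7) = 9
f(9) = -15

-15


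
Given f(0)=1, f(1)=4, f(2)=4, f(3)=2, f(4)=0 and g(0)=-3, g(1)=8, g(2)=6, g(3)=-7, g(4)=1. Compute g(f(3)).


f(3) = 2
g(2) = 6

6


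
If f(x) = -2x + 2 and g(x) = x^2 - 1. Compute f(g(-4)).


g(-4) = 15
f(15) = -28

-28


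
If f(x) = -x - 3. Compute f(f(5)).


f(5) = -8
f(-8) = 5

5


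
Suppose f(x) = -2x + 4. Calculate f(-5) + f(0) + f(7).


f(-5) = 14
f(0) = 4
f(7) = -10
Sum = 8

8


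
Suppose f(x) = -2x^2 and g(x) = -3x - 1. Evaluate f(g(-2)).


g(-2) = 5
f(5) = (-2)*(5)^2 = -50

-50


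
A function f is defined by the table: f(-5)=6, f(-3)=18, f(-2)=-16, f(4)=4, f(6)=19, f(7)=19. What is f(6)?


Reading from the table at x = 6

19


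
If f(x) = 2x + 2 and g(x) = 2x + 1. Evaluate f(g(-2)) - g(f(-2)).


-1


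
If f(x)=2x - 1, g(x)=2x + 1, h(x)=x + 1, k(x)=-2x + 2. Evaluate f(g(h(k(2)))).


k(2) = -2
h(-2) = -1
g(-1) = -1
f(-1) = -3

-3


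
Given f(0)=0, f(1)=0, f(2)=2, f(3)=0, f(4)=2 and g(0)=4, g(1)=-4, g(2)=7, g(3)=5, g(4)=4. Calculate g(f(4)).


f(4) = 2
g(2) = 7

7


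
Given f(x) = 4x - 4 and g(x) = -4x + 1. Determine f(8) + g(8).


f(8) = 28
g(8) = -31
Sum = -3

-3


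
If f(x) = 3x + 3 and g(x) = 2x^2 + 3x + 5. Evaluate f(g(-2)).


g(-2) = 7
f(7) = 24

24


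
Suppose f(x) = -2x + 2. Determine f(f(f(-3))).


f(-3) = 8
f(8) = -14
f(-14) = 30

30


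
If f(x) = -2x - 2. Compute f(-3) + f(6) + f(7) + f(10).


f(-3) = 4
f(6) = -14
f(7) = -16
f(10) = -22
Sum = -48

-48


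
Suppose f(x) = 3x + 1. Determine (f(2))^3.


f(2) = 7
(7)^3 = 343

343


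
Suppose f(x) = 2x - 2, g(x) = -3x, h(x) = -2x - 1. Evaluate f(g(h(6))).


76


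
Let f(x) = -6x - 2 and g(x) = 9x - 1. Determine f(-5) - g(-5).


f(-5) = 28
g(-5) = -46
Difference = 74

74


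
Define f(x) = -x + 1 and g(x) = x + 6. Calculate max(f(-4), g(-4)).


f(-4) = 5
g(-4) = 2
max = 5

5


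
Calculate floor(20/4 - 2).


20/4 = 5
5 - 2 = 3
floor(3) = 3

3


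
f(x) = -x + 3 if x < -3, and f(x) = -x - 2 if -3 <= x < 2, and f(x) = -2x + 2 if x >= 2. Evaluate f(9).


9 satisfies x >= 2
f(9) = -16

-16


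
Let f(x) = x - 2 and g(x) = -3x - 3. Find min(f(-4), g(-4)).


f(-4) = -6
g(-4) = 9
min = -6

-6


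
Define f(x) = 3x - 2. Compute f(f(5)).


f(5) = 13
f(13) = 37

37


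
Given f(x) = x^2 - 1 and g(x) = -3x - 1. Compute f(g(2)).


g(2) = -7
f(-7) = 1*(-7)^2 - 1 = 48

48


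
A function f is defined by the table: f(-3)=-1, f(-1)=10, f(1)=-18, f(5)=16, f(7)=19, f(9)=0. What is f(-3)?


Reading from the table at x = -3

-1


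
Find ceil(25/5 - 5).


0


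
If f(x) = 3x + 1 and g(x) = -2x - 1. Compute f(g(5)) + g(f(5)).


f(g(5)) = -32
g(f(5)) = -33
Sum = -65

-65


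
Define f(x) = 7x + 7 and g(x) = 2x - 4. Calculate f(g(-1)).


g(-1) = -6
f(-6) = -35

-35


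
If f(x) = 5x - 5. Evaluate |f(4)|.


f(4) = 15
|15| = 15

15


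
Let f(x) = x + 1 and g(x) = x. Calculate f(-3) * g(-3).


f(-3) = -2
g(-3) = -3
Product = 6

6


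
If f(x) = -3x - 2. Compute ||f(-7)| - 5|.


f(-7) = 19
|19| = 19
|19 - 5| = 14

14


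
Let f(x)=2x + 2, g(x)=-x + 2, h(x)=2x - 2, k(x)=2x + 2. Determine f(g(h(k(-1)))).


k(-1) = 0
h(0) = -2
g(-2) = 4
f(4) = 10

10


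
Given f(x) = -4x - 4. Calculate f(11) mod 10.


f(11) = -48
-48 mod 10 = 2

2


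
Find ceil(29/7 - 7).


29/7 = 4.1429
4.1429 - 7 = -2.8571
ceil(-2.8571) = -2

-2


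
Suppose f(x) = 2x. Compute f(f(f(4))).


f(4) = 8
f(8) = 16
f(16) = 32

32


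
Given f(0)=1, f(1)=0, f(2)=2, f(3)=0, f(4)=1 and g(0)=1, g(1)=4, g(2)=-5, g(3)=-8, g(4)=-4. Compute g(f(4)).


4


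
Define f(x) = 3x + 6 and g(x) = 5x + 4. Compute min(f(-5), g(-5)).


-21


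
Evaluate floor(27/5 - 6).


-1


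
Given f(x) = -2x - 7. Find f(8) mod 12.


f(8) = -23
-23 mod 12 = 1

1


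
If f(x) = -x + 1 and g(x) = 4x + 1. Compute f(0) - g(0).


f(0) = 1
g(0) = 1
Difference = 0

0


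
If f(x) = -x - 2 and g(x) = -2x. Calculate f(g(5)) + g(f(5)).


f(g(5)) = 8
g(f(5)) = 14
Sum = 22

22


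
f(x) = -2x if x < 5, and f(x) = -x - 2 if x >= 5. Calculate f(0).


0 satisfies x < 5
f(0) = 0

0


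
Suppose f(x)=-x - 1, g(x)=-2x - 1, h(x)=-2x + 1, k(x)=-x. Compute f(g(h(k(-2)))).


-6


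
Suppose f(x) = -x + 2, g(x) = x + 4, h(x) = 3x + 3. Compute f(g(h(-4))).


h(-4) = -9
g(-9) = -5
f(-5) = 7

7


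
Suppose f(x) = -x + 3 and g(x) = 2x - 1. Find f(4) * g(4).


f(4) = -1
g(4) = 7
Product = -7

-7


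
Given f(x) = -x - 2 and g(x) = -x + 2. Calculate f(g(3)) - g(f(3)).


f(g(3)) = -1
g(f(3)) = 7
Difference = -8

-8


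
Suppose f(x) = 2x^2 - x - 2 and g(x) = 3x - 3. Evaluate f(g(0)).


19


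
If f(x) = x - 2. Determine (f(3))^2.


f(3) = 1
(1)^2 = 1

1


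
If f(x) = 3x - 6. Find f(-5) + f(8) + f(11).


f(-5) = -21
f(8) = 18
f(11) = 27
Sum = 24

24


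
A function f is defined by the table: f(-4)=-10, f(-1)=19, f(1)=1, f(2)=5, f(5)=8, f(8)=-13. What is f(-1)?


Reading from the table at x = -1

19


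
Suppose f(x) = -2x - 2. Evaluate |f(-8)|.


14


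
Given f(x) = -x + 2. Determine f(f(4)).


f(4) = -2
f(-2) = 4

4


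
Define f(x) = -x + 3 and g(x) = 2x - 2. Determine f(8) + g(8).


f(8) = -5
g(8) = 14
Sum = 9

9


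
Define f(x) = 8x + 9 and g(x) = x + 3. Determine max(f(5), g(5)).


f(5) = 49
g(5) = 8
max = 49

49


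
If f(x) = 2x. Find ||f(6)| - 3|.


f(6) = 12
|12| = 12
|12 - 3| = 9

9


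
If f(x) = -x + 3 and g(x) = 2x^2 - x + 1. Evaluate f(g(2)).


g(2) = 7
f(7) = -4

-4


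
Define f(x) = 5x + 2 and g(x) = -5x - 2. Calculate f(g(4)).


-108


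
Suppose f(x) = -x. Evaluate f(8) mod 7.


f(8) = -8
-8 mod 7 = 6

6


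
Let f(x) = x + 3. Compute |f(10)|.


f(10) = 13
|13| = 13

13


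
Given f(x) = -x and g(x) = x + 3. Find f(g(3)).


-6


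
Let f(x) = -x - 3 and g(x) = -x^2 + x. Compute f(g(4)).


g(4) = -12
f(-12) = 9

9


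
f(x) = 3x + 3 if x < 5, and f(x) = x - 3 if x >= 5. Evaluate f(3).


3 satisfies x < 5
f(3) = 12

12


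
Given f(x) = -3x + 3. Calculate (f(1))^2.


f(1) = 0
(0)^2 = 0

0


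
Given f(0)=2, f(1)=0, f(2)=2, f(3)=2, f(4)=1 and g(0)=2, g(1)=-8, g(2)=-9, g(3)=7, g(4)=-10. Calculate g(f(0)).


f(0) = 2
g(2) = -9

-9


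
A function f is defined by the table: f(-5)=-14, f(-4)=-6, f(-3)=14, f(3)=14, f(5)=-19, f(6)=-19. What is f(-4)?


-6


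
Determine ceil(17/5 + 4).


17/5 = 3.4
3.4 + 4 = 7.4
ceil(7.4) = 8

8


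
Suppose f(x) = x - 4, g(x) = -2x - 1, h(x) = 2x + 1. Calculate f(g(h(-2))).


h(-2) = -3
g(-3) = 5
f(5) = 1

1


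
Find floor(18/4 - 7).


18/4 = 4.5
4.5 - 7 = -2.5
floor(-2.5) = -3

-3


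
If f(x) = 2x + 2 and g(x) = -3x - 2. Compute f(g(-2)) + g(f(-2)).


f(g(-2)) = 10
g(f(-2)) = 4
Sum = 14

14


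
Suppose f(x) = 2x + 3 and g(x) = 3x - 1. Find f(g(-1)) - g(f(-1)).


f(g(-1)) = -5
g(f(-1)) = 2
Difference = -7

-7


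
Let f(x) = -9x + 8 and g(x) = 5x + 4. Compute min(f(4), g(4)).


f(4) = -28
g(4) = 24
min = -28

-28


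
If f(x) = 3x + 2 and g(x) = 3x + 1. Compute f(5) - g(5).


1


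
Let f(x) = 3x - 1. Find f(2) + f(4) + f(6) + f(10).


62


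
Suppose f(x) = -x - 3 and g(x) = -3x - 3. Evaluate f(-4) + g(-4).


f(-4) = 1
g(-4) = 9
Sum = 10

10


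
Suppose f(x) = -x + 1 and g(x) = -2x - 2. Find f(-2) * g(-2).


f(-2) = 3
g(-2) = 2
Product = 6

6


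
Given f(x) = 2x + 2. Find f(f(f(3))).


38


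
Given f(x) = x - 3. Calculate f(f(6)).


f(6) = 3
f(3) = 0

0


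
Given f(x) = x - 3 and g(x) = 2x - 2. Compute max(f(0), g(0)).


f(0) = -3
g(0) = -2
max = -2

-2


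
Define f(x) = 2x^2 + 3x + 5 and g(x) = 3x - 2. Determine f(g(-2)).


g(-2) = -8
f(-8) = 2*(-8)^2 + 3*(-8) + 5 = 109

109


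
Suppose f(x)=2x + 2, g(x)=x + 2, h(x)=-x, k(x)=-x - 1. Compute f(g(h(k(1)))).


k(1) = -2
h(-2) = 2
g(2) = 4
f(4) = 10

10


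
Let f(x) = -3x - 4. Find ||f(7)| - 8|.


f(7) = -25
|-25| = 25
|25 - 8| = 17

17


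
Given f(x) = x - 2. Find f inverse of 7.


Solve x - 2 = 7
x = (7 + 2) / 1 = 9

9


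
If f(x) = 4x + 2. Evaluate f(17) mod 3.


f(17) = 70
70 mod 3 = 1

1


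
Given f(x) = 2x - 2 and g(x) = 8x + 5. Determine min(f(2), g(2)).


2


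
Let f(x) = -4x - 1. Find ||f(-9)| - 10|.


f(-9) = 35
|35| = 35
|35 - 10| = 25

25


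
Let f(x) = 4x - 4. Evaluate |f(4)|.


12


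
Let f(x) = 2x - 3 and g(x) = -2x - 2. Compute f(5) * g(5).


f(5) = 7
g(5) = -12
Product = -84

-84


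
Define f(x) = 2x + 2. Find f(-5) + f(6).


f(-5) = -8
f(6) = 14
Sum = 6

6


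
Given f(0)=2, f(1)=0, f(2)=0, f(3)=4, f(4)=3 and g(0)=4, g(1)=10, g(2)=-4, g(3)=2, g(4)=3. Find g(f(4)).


2


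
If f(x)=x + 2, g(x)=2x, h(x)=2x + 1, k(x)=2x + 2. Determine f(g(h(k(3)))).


k(3) = 8
h(8) = 17
g(17) = 34
f(34) = 36

36


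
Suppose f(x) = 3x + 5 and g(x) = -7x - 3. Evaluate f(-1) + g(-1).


f(-1) = 2
g(-1) = 4
Sum = 6

6


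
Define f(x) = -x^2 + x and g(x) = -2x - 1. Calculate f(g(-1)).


g(-1) = 1
f(1) = (-1)*(1)^2 + 1*(1) = 0

0


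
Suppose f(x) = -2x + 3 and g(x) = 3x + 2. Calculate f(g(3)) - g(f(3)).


f(g(3)) = -19
g(f(3)) = -7
Difference = -12

-12


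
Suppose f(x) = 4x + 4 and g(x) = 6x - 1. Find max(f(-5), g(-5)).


-16


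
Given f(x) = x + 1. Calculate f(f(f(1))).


f(1) = 2
f(2) = 3
f(3) = 4

4


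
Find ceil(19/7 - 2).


1


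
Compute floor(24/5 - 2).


2


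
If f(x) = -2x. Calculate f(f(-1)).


f(-1) = 2
f(2) = -4

-4


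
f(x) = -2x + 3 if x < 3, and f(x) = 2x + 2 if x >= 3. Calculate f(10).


22


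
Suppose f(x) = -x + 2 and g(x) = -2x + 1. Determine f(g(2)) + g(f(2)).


f(g(2)) = 5
g(f(2)) = 1
Sum = 6

6


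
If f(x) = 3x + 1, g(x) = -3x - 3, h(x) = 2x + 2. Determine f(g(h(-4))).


h(-4) = -6
g(-6) = 15
f(15) = 46

46


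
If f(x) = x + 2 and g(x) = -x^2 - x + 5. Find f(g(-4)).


g(-4) = -7
f(-7) = -5

-5


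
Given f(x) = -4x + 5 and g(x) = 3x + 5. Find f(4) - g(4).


f(4) = -11
g(4) = 17
Difference = -28

-28


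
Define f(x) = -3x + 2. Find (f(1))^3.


f(1) = -1
(-1)^3 = -1

-1


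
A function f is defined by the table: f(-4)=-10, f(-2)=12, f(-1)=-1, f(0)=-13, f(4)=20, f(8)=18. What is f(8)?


Reading from the table at x = 8

18


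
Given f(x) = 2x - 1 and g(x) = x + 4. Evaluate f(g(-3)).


g(-3) = 1
f(1) = 1

1


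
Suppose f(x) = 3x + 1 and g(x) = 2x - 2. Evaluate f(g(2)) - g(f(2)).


-5


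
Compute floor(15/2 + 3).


15/2 = 7.5
7.5 + 3 = 10.5
floor(10.5) = 10

10


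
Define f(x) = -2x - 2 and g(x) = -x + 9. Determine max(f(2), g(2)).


f(2) = -6
g(2) = 7
max = 7

7


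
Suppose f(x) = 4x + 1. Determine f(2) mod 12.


f(2) = 9
9 mod 12 = 9

9


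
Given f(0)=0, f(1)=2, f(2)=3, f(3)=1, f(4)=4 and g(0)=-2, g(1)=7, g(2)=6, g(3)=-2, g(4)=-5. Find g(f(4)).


f(4) = 4
g(4) = -5

-5


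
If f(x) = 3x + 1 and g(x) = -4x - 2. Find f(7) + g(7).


f(7) = 22
g(7) = -30
Sum = -8

-8


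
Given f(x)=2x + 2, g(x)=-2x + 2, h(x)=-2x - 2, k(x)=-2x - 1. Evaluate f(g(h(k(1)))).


k(1) = -3
h(-3) = 4
g(4) = -6
f(-6) = -10

-10


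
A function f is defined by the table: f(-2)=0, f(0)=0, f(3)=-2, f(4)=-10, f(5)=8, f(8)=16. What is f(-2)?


0


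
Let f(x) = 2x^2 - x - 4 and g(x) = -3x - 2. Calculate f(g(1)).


g(1) = -5
f(-5) = 2*(-5)^2 - 1*(-5) - 4 = 51

51


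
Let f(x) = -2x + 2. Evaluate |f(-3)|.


f(-3) = 8
|8| = 8

8


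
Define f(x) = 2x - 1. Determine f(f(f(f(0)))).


f(0) = -1
f(-1) = -3
f(-3) = -7
f(-7) = -15

-15


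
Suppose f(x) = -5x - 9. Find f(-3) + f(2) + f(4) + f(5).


f(-3) = 6
f(2) = -19
f(4) = -29
f(5) = -34
Sum = -76

-76


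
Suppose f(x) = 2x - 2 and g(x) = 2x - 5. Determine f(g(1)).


g(1) = -3
f(-3) = -8

-8


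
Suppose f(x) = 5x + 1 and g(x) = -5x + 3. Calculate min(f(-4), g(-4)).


f(-4) = -19
g(-4) = 23
min = -19

-19


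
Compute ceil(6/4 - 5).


-3


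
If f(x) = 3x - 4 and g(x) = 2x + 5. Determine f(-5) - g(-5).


f(-5) = -19
g(-5) = -5
Difference = -14

-14


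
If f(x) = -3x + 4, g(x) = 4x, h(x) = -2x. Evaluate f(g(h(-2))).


h(-2) = 4
g(4) = 16
f(16) = -44

-44


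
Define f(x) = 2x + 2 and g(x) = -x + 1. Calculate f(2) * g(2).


f(2) = 6
g(2) = -1
Product = -6

-6


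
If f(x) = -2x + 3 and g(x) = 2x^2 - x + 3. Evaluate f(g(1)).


g(1) = 4
f(4) = -5

-5


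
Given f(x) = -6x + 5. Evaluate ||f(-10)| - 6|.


59


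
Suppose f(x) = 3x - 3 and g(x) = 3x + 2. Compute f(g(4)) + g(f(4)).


f(g(4)) = 39
g(f(4)) = 29
Sum = 68

68


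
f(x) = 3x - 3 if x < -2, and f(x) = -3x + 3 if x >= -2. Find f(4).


4 satisfies x >= -2
f(4) = -9

-9


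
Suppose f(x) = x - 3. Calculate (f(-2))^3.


-125


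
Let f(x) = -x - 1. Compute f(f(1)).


f(1) = -2
f(-2) = 1

1


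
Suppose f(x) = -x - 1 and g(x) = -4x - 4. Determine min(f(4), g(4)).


f(4) = -5
g(4) = -20
min = -20

-20


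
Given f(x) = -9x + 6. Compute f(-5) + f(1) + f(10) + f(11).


-129


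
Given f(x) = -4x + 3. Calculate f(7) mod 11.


8


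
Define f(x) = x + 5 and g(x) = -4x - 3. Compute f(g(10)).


g(10) = -43
f(-43) = -38

-38


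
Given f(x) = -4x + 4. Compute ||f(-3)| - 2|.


f(-3) = 16
|16| = 16
|16 - 2| = 14

14


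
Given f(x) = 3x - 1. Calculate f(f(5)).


f(5) = 14
f(14) = 41

41


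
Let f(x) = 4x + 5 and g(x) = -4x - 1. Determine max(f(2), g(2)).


13


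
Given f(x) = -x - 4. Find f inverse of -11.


Solve -x - 4 = -11
x = (-11 + 4) / (-1) = 7

7


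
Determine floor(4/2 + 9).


11


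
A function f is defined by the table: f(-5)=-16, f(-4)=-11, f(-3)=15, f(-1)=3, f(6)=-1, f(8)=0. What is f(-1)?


3


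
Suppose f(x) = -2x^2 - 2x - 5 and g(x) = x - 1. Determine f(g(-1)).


g(-1) = -2
f(-2) = (-2)*(-2)^2 - 2*(-2) - 5 = -9

-9


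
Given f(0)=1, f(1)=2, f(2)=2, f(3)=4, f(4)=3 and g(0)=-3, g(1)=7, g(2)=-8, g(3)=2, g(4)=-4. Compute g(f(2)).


f(2) = 2
g(2) = -8

-8


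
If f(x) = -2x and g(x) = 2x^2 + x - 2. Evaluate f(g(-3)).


g(-3) = 13
f(13) = -26

-26


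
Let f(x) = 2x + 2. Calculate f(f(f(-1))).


f(-1) = 0
f(0) = 2
f(2) = 6

6


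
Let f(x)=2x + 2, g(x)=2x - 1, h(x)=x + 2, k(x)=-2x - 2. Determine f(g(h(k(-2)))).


k(-2) = 2
h(2) = 4
g(4) = 7
f(7) = 16

16


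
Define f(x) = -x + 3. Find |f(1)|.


f(1) = 2
|2| = 2

2


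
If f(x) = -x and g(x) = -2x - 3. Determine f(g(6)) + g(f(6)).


24


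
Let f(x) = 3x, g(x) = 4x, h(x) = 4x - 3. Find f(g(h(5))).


h(5) = 17
g(17) = 68
f(68) = 204

204


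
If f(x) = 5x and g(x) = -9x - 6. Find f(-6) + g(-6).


f(-6) = -30
g(-6) = 48
Sum = 18

18


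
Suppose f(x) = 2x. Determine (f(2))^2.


f(2) = 4
(4)^2 = 16

16


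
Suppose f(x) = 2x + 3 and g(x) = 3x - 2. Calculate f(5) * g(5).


f(5) = 13
g(5) = 13
Product = 169

169


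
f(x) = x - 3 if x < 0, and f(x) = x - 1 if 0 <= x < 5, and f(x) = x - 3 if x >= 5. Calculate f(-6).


-6 satisfies x < 0
f(-6) = -9

-9


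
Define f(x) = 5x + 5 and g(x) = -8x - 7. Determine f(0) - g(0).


f(0) = 5
g(0) = -7
Difference = 12

12


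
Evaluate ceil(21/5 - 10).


21/5 = 4.2
4.2 - 10 = -5.8
ceil(-5.8) = -5

-5


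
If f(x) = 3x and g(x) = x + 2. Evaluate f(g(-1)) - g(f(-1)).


f(g(-1)) = 3
g(f(-1)) = -1
Difference = 4

4


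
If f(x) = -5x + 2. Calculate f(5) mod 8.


1


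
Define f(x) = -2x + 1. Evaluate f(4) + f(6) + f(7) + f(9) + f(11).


f(4) = -7
f(6) = -11
f(7) = -13
f(9) = -17
f(11) = -21
Sum = -69

-69


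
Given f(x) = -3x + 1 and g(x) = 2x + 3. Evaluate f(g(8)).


g(8) = 19
f(19) = -56

-56


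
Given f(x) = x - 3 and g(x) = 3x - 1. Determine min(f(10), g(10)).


f(10) = 7
g(10) = 29
min = 7

7


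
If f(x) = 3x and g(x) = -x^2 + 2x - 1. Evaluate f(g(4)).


g(4) = -9
f(-9) = -27

-27


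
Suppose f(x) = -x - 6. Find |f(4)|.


f(4) = -10
|-10| = 10

10


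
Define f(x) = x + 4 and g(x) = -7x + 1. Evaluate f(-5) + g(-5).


f(-5) = -1
g(-5) = 36
Sum = 35

35


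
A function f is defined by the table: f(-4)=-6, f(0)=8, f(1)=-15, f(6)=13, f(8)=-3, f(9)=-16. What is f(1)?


Reading from the table at x = 1

-15


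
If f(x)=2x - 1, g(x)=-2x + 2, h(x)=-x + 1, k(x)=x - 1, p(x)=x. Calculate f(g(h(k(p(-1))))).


p(-1) = -1
k(-1) = -2
h(-2) = 3
g(3) = -4
f(-4) = -9

-9


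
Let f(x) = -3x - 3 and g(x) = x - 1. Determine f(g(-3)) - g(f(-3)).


f(g(-3)) = 9
g(f(-3)) = 5
Difference = 4

4


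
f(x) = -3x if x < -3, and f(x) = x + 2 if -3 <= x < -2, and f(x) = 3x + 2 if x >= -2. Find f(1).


5


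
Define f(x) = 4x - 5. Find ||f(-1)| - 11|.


f(-1) = -9
|-9| = 9
|9 - 11| = 2

2


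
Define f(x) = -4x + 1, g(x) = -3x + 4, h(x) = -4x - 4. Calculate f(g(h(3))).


-207


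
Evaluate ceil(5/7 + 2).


3


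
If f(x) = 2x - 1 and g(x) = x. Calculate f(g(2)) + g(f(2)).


f(g(2)) = 3
g(f(2)) = 3
Sum = 6

6


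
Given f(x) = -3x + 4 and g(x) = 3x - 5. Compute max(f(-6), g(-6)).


f(-6) = 22
g(-6) = -23
max = 22

22


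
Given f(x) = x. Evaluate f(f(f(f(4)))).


f(4) = 4
f(4) = 4
f(4) = 4
f(4) = 4

4


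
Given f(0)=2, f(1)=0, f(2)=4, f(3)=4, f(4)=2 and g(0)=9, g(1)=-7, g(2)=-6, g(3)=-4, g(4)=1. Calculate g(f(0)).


f(0) = 2
g(2) = -6

-6


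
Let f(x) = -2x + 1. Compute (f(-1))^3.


f(-1) = 3
(3)^3 = 27

27


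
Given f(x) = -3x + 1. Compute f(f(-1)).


f(-1) = 4
f(4) = -11

-11


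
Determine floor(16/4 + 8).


12


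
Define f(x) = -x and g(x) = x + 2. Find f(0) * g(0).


f(0) = 0
g(0) = 2
Product = 0

0


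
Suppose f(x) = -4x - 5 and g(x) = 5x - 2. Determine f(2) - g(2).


-21


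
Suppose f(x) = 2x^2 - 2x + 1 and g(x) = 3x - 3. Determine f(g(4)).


g(4) = 9
f(9) = 2*(9)^2 - 2*(9) + 1 = 145

145


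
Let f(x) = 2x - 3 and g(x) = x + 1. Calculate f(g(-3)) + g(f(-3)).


f(g(-3)) = -7
g(f(-3)) = -8
Sum = -15

-15


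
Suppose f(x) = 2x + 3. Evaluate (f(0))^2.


f(0) = 3
(3)^2 = 9

9


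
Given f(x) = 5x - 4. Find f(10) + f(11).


f(10) = 46
f(11) = 51
Sum = 97

97


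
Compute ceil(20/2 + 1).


20/2 = 10
10 + 1 = 11
ceil(11) = 11

11


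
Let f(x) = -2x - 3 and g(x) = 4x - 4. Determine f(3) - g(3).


f(3) = -9
g(3) = 8
Difference = -17

-17


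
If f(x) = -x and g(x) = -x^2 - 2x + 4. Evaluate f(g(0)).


-4


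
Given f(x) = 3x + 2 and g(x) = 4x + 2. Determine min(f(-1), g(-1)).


f(-1) = -1
g(-1) = -2
min = -2

-2


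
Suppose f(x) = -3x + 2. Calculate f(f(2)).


f(2) = -4
f(-4) = 14

14


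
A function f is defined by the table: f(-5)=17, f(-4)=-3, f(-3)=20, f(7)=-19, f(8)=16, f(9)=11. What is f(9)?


Reading from the table at x = 9

11


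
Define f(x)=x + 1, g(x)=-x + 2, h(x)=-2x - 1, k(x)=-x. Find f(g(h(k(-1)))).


k(-1) = 1
h(1) = -3
g(-3) = 5
f(5) = 6

6


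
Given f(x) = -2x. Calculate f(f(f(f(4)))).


64


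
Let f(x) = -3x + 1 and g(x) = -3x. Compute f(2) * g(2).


f(2) = -5
g(2) = -6
Product = 30

30


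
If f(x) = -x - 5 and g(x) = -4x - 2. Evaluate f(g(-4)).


-19


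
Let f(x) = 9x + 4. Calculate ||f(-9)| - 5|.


72


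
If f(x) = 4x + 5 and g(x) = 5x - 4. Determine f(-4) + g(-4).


f(-4) = -11
g(-4) = -24
Sum = -35

-35


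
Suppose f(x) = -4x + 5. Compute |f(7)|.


f(7) = -23
|-23| = 23

23


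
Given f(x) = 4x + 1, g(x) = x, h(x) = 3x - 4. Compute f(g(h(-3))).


h(-3) = -13
g(-13) = -13
f(-13) = -51

-51


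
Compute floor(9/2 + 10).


9/2 = 4.5
4.5 + 10 = 14.5
floor(14.5) = 14

14


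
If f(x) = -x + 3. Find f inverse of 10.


Solve -x + 3 = 10
x = (10 - 3) / (-1) = -7

-7


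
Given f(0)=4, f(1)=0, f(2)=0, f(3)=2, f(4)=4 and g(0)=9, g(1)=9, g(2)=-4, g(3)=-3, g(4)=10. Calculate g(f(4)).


f(4) = 4
g(4) = 10

10


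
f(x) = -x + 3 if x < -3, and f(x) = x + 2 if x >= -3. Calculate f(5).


7


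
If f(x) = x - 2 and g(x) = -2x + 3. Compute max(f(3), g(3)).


f(3) = 1
g(3) = -3
max = 1

1


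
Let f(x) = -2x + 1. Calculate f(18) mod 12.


1


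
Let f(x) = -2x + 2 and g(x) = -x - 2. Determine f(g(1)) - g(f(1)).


10


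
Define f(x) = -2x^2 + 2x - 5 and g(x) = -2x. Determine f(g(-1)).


g(-1) = 2
f(2) = (-2)*(2)^2 + 2*(2) - 5 = -9

-9


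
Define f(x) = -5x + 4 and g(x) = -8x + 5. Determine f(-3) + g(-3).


f(-3) = 19
g(-3) = 29
Sum = 48

48


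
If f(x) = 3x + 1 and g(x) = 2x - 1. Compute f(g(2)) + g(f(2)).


f(g(2)) = 10
g(f(2)) = 13
Sum = 23

23


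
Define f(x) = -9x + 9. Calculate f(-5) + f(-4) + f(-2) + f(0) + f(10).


f(-5) = 54
f(-4) = 45
f(-2) = 27
f(0) = 9
f(10) = -81
Sum = 54

54


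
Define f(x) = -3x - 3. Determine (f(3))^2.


f(3) = -12
(-12)^2 = 144

144


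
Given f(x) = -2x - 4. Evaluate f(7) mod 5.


f(7) = -18
-18 mod 5 = 2

2


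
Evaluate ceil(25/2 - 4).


25/2 = 12.5
12.5 - 4 = 8.5
ceil(8.5) = 9

9


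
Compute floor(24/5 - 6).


24/5 = 4.8
4.8 - 6 = -1.2
floor(-1.2) = -2

-2


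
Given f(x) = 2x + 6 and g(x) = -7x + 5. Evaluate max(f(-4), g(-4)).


f(-4) = -2
g(-4) = 33
max = 33

33


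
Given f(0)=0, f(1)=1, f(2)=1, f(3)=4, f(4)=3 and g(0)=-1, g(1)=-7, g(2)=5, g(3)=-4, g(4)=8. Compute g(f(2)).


f(2) = 1
g(1) = -7

-7


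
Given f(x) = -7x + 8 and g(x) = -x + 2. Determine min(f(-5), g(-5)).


f(-5) = 43
g(-5) = 7
min = 7

7


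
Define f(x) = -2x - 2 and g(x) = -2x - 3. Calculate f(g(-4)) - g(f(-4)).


f(g(-4)) = -12
g(f(-4)) = -15
Difference = 3

3


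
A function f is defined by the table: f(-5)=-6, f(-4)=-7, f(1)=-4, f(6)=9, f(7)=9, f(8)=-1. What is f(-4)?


Reading from the table at x = -4

-7


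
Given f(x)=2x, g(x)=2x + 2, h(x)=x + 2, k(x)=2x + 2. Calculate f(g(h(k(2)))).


k(2) = 6
h(6) = 8
g(8) = 18
f(18) = 36

36


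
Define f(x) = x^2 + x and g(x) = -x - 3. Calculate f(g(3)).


g(3) = -6
f(-6) = 1*(-6)^2 + 1*(-6) = 30

30


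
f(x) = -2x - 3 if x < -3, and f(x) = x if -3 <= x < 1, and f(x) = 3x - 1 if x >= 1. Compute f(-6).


9


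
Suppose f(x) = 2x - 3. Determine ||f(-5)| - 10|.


f(-5) = -13
|-13| = 13
|13 - 10| = 3

3


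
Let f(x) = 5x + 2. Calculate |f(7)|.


37


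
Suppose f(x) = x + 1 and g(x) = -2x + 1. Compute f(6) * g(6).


-77


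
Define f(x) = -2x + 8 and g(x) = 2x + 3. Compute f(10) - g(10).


f(10) = -12
g(10) = 23
Difference = -35

-35


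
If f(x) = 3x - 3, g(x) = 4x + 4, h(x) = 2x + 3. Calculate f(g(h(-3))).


h(-3) = -3
g(-3) = -8
f(-8) = -27

-27


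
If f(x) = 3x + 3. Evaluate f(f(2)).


30


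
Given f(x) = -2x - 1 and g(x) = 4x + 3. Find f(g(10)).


-87


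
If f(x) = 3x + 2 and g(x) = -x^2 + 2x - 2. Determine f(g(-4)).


g(-4) = -26
f(-26) = -76

-76


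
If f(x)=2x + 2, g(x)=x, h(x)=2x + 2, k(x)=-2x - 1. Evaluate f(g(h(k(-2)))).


k(-2) = 3
h(3) = 8
g(8) = 8
f(8) = 18

18


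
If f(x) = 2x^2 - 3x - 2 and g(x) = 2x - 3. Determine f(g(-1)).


g(-1) = -5
f(-5) = 2*(-5)^2 - 3*(-5) - 2 = 63

63


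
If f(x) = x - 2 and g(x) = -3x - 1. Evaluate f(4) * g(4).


f(4) = 2
g(4) = -13
Product = -26

-26


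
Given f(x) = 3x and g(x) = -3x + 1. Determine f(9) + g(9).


f(9) = 27
g(9) = -26
Sum = 1

1


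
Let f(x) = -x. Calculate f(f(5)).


f(5) = -5
f(-5) = 5

5


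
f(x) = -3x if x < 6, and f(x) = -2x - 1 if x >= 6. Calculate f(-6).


-6 satisfies x < 6
f(-6) = 18

18


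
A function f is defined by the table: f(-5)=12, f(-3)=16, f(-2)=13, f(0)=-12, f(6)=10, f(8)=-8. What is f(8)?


Reading from the table at x = 8

-8


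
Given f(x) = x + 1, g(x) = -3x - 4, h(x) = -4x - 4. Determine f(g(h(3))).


h(3) = -16
g(-16) = 44
f(44) = 45

45


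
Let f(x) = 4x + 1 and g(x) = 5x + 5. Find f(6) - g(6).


-10


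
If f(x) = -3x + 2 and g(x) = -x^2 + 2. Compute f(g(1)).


g(1) = 1
f(1) = -1

-1


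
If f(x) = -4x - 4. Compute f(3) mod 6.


f(3) = -16
-16 mod 6 = 2

2


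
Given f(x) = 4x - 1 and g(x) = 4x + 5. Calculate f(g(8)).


g(8) = 37
f(37) = 147

147


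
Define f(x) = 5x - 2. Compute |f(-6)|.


f(-6) = -32
|-32| = 32

32


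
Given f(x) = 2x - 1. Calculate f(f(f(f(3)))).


f(3) = 5
f(5) = 9
f(9) = 17
f(17) = 33

33


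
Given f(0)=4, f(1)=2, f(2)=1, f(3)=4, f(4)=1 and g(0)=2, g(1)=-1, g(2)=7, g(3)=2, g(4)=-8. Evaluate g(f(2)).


f(2) = 1
g(1) = -1

-1


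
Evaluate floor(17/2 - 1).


17/2 = 8.5
8.5 - 1 = 7.5
floor(7.5) = 7

7


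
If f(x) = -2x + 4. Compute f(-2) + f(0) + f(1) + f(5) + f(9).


f(-2) = 8
f(0) = 4
f(1) = 2
f(5) = -6
f(9) = -14
Sum = -6

-6


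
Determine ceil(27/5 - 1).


27/5 = 5.4
5.4 - 1 = 4.4
ceil(4.4) = 5

5


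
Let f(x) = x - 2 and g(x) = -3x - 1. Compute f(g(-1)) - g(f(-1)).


f(g(-1)) = 0
g(f(-1)) = 8
Difference = -8

-8


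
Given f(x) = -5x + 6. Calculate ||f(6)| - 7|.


f(6) = -24
|-24| = 24
|24 - 7| = 17

17


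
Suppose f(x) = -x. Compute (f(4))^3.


f(4) = -4
(-4)^3 = -64

-64


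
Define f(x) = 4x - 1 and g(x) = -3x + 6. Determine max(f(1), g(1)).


3


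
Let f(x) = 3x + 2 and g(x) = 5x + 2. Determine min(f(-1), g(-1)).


f(-1) = -1
g(-1) = -3
min = -3

-3


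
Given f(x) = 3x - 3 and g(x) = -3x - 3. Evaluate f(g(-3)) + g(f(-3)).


48


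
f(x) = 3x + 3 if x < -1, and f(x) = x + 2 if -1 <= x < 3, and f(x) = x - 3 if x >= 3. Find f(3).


3 satisfies x >= 3
f(3) = 0

0


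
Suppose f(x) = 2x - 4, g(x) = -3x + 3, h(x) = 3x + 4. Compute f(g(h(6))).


h(6) = 22
g(22) = -63
f(-63) = -130

-130


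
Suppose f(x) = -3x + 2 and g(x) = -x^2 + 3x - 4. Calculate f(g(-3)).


g(-3) = -22
f(-22) = 68

68


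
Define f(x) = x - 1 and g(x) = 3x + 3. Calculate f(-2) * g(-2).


9


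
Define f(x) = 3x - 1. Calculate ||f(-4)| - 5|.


8


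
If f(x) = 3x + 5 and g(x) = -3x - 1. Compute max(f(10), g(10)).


f(10) = 35
g(10) = -31
max = 35

35


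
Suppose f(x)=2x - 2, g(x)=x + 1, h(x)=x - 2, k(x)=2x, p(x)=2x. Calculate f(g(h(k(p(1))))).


p(1) = 2
k(2) = 4
h(4) = 2
g(2) = 3
f(3) = 4

4


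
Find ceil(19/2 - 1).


19/2 = 9.5
9.5 - 1 = 8.5
ceil(8.5) = 9

9


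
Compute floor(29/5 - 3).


29/5 = 5.8
5.8 - 3 = 2.8
floor(2.8) = 2

2


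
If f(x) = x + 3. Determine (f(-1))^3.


f(-1) = 2
(2)^3 = 8

8


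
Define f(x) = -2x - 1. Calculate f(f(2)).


f(2) = -5
f(-5) = 9

9


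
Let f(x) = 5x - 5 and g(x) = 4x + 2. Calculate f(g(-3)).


-55


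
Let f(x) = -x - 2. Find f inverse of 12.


-14


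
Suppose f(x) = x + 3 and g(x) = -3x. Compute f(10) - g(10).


f(10) = 13
g(10) = -30
Difference = 43

43


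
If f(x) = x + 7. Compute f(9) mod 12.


f(9) = 16
16 mod 12 = 4

4


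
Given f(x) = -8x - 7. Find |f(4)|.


f(4) = -39
|-39| = 39

39


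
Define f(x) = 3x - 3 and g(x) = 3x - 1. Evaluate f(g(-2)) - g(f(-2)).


f(g(-2)) = -24
g(f(-2)) = -28
Difference = 4

4


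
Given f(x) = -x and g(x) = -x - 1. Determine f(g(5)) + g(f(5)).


f(g(5)) = 6
g(f(5)) = 4
Sum = 10

10


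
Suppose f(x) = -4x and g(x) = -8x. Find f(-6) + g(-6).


f(-6) = 24
g(-6) = 48
Sum = 72

72


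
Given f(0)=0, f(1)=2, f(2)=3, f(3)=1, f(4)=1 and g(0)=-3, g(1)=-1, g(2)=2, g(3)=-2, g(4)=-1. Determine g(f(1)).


2


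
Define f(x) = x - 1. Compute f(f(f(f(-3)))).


f(-3) = -4
f(-4) = -5
f(-5) = -6
f(-6) = -7

-7


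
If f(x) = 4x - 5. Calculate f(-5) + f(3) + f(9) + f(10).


48


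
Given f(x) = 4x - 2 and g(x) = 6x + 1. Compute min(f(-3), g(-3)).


f(-3) = -14
g(-3) = -17
min = -17

-17
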